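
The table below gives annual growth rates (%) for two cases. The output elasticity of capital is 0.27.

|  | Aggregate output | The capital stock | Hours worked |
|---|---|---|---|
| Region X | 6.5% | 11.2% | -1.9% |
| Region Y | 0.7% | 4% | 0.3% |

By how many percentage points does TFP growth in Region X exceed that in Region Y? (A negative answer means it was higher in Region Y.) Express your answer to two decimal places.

Labor's share = 1 − 0.27 = 0.73.
Region X: TFP = 6.5 − 3.024 + 1.387 = 4.863%.
Region Y: TFP = 0.7 − 1.08 − 0.219 = -0.599%.
Difference = 4.863 − (-0.599) = 5.462 pp.

5.46 percentage points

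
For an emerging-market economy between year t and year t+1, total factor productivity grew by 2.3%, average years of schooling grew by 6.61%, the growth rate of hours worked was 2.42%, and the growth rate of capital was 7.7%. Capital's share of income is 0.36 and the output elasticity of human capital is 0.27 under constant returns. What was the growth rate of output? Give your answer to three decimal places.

Output grew 7.752%.

Labor's share = 1 − 0.36 − 0.27 = 0.37.
Capital: 0.36 × 7.7 = 2.772 pp.
Average years of schooling: 0.27 × 6.61 = 1.7847 pp.
Hours worked: 0.37 × 2.42 = 0.8954 pp.
Output growth = 2.3 + 5.4521 = 7.7521%.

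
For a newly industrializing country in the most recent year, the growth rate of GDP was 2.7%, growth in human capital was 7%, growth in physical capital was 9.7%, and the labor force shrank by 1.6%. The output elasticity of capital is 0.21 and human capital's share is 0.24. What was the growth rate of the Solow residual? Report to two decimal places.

-0.14%

Labor's share = 1 − 0.21 − 0.24 = 0.55.
Physical capital: 0.21 × 9.7 = 2.037 pp.
Human capital: 0.24 × 7 = 1.68 pp.
The labor force: 0.55 × (-1.6) = -0.88 pp.
TFP growth = 2.7 − 2.837 = -0.137%.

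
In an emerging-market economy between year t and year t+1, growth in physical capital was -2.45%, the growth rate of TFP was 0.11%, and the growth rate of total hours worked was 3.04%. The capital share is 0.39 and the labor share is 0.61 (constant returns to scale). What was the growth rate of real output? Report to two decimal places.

Real output grew 1.01%.

Labor's share = 1 − 0.39 = 0.61.
Physical capital: 0.39 × (-2.45) = -0.9555 pp.
Total hours worked: 0.61 × 3.04 = 1.8544 pp.
Output growth = 0.11 + 0.8989 = 1.0089%.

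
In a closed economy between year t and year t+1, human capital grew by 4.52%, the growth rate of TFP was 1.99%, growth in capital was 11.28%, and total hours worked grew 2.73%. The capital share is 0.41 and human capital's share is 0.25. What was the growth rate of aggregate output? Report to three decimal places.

8.673%

Labor's share = 1 − 0.41 − 0.25 = 0.34.
Capital: 0.41 × 11.28 = 4.6248 pp.
Human capital: 0.25 × 4.52 = 1.13 pp.
Total hours worked: 0.34 × 2.73 = 0.9282 pp.
Output growth = 1.99 + 6.683 = 8.673%.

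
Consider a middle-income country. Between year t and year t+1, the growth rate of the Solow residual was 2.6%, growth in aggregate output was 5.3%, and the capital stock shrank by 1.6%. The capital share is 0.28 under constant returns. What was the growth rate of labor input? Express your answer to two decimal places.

Labor's share = 1 − 0.28 = 0.72.
gY = gA + 0.28×(-1.6) + 0.72×g.
0.72×g = 5.3 − 2.6 + 0.448 = 3.148.
g = 3.148 / 0.72 = 4.3722%.

4.37%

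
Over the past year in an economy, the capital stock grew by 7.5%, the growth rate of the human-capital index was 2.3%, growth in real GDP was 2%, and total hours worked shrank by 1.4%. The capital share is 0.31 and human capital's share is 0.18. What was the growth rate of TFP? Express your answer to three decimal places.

Labor's share = 1 − 0.31 − 0.18 = 0.51.
The capital stock: 0.31 × 7.5 = 2.325 pp.
The human-capital index: 0.18 × 2.3 = 0.414 pp.
Total hours worked: 0.51 × (-1.4) = -0.714 pp.
TFP growth = 2 − 2.025 = -0.025%.

-0.025%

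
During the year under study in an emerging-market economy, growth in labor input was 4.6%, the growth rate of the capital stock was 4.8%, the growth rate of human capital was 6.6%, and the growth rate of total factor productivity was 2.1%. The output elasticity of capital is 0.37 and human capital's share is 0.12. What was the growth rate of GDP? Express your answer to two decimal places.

7.01%

Labor's share = 1 − 0.37 − 0.12 = 0.51.
The capital stock: 0.37 × 4.8 = 1.776 pp.
Human capital: 0.12 × 6.6 = 0.792 pp.
Labor input: 0.51 × 4.6 = 2.346 pp.
Output growth = 2.1 + 4.914 = 7.014%.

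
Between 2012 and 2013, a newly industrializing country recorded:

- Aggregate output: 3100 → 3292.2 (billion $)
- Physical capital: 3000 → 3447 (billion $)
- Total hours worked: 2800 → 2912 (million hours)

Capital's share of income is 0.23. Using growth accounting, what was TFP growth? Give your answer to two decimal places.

Aggregate output growth = (3292.2 − 3100) / 3100 = 6.2%.
Physical capital growth = (3447 − 3000) / 3000 = 14.9%.
Total hours worked growth = (2912 − 2800) / 2800 = 4%.
Labor's share = 1 − 0.23 = 0.77.
Physical capital: 0.23 × 14.9 = 3.427 pp.
Total hours worked: 0.77 × 4 = 3.08 pp.
TFP growth = 6.2 − 6.507 = -0.307%.

-0.31%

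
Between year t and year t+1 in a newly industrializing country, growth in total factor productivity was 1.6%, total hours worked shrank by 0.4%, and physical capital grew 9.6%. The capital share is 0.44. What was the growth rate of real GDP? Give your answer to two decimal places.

5.60%

Labor's share = 1 − 0.44 = 0.56.
Physical capital: 0.44 × 9.6 = 4.224 pp.
Total hours worked: 0.56 × (-0.4) = -0.224 pp.
Output growth = 1.6 + 4 = 5.6%.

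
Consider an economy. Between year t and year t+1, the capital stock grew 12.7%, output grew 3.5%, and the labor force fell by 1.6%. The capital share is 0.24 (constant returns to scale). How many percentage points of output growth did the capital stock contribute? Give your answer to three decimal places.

Contribution = share × growth = 0.24 × 12.7 = 3.048 pp.

3.048 percentage points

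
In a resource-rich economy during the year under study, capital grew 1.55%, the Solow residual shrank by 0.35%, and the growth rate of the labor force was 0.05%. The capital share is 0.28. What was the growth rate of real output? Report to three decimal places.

Labor's share = 1 − 0.28 = 0.72.
Capital: 0.28 × 1.55 = 0.434 pp.
The labor force: 0.72 × 0.05 = 0.036 pp.
Output growth = -0.35 + 0.47 = 0.12%.

0.120%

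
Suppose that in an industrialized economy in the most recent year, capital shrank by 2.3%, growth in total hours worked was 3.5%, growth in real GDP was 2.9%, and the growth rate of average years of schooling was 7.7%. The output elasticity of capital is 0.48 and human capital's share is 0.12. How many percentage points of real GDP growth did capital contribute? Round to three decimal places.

-1.104 pp

Contribution = share × growth = 0.48 × (-2.3) = -1.104 pp.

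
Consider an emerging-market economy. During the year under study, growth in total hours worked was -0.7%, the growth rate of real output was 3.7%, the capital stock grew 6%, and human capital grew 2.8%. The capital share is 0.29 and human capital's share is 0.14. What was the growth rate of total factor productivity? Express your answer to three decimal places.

Labor's share = 1 − 0.29 − 0.14 = 0.57.
The capital stock: 0.29 × 6 = 1.74 pp.
Human capital: 0.14 × 2.8 = 0.392 pp.
Total hours worked: 0.57 × (-0.7) = -0.399 pp.
TFP growth = 3.7 − 1.733 = 1.967%.

1.967%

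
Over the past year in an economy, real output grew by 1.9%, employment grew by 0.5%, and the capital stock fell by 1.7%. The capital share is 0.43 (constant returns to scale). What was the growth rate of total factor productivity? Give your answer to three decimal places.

Labor's share = 1 − 0.43 = 0.57.
The capital stock: 0.43 × (-1.7) = -0.731 pp.
Employment: 0.57 × 0.5 = 0.285 pp.
TFP growth = 1.9 + 0.446 = 2.346%.

2.346%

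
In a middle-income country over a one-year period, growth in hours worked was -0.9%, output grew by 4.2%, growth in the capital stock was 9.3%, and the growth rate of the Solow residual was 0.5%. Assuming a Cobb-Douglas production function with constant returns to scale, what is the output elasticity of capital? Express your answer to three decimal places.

The output elasticity of capital is 0.451.

gY = gA + α·gK + (1−α)·gL, so gY − gA − gL = α(gK − gL).
4.2 − 0.5 + 0.9 = α × (9.3 − (-0.9)).
4.6 = 10.2 α, so α = 0.45098.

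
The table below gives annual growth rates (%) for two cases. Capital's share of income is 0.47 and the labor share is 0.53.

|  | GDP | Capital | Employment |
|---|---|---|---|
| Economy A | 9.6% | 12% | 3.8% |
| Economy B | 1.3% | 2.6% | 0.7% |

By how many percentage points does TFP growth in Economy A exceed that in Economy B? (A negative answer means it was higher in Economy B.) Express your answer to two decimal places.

2.24 percentage points

Labor's share = 1 − 0.47 = 0.53.
Economy A: TFP = 9.6 − 5.64 − 2.014 = 1.946%.
Economy B: TFP = 1.3 − 1.222 − 0.371 = -0.293%.
Difference = 1.946 − (-0.293) = 2.239 pp.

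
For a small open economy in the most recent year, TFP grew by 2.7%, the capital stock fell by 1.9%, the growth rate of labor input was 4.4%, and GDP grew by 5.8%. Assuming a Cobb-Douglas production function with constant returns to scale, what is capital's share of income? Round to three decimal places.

0.206

gY = gA + α·gK + (1−α)·gL, so gY − gA − gL = α(gK − gL).
5.8 − 2.7 − 4.4 = α × (-1.9 − 4.4).
-1.3 = -6.3 α, so α = 0.20635.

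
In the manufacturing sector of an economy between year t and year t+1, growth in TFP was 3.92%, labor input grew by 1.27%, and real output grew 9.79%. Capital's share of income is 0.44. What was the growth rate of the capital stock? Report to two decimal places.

11.72%

Labor's share = 1 − 0.44 = 0.56.
gY = gA + 0.56×1.27 + 0.44×g.
0.44×g = 9.79 − 3.92 − 0.7112 = 5.1588.
g = 5.1588 / 0.44 = 11.7245%.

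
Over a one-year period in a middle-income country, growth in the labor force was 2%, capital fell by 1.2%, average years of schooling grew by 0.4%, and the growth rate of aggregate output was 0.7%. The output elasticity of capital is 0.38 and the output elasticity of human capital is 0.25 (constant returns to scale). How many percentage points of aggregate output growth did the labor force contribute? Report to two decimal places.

0.74

Labor's share = 1 − 0.38 − 0.25 = 0.37.
Contribution = share × growth = 0.37 × 2 = 0.74 pp.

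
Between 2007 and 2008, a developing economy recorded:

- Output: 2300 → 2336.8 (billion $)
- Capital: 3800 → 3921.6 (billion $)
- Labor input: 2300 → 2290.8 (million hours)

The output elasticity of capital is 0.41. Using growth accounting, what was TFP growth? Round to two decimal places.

0.52%

Output growth = (2336.8 − 2300) / 2300 = 1.6%.
Capital growth = (3921.6 − 3800) / 3800 = 3.2%.
Labor input growth = (2290.8 − 2300) / 2300 = -0.4%.
Labor's share = 1 − 0.41 = 0.59.
Capital: 0.41 × 3.2 = 1.312 pp.
Labor input: 0.59 × (-0.4) = -0.236 pp.
TFP growth = 1.6 − 1.076 = 0.524%.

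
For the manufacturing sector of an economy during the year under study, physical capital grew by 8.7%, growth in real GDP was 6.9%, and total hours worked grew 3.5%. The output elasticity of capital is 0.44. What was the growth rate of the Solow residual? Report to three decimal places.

Labor's share = 1 − 0.44 = 0.56.
Physical capital: 0.44 × 8.7 = 3.828 pp.
Total hours worked: 0.56 × 3.5 = 1.96 pp.
TFP growth = 6.9 − 5.788 = 1.112%.

1.112%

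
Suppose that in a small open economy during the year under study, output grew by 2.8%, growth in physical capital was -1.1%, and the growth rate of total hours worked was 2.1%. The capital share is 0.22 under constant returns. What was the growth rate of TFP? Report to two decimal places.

Labor's share = 1 − 0.22 = 0.78.
Physical capital: 0.22 × (-1.1) = -0.242 pp.
Total hours worked: 0.78 × 2.1 = 1.638 pp.
TFP growth = 2.8 − 1.396 = 1.404%.

1.40%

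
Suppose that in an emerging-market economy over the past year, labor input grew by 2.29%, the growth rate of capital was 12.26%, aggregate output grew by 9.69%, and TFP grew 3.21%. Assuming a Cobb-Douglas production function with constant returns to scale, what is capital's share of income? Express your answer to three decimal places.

gY = gA + α·gK + (1−α)·gL, so gY − gA − gL = α(gK − gL).
9.69 − 3.21 − 2.29 = α × (12.26 − 2.29).
4.19 = 9.97 α, so α = 0.42026.

0.420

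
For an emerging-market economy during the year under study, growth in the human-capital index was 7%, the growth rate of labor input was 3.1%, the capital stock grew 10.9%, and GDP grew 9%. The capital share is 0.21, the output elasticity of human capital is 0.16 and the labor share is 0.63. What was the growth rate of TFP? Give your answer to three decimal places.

3.638%

Labor's share = 1 − 0.21 − 0.16 = 0.63.
The capital stock: 0.21 × 10.9 = 2.289 pp.
The human-capital index: 0.16 × 7 = 1.12 pp.
Labor input: 0.63 × 3.1 = 1.953 pp.
TFP growth = 9 − 5.362 = 3.638%.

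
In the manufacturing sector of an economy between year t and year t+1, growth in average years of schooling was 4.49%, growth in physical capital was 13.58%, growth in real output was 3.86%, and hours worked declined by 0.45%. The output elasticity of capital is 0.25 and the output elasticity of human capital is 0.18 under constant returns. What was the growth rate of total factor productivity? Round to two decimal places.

Labor's share = 1 − 0.25 − 0.18 = 0.57.
Physical capital: 0.25 × 13.58 = 3.395 pp.
Average years of schooling: 0.18 × 4.49 = 0.8082 pp.
Hours worked: 0.57 × (-0.45) = -0.2565 pp.
TFP growth = 3.86 − 3.9467 = -0.0867%.

-0.09%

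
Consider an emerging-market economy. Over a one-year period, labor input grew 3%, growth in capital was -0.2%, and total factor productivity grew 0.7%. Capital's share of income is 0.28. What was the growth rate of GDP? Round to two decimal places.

GDP grew 2.80%.

Labor's share = 1 − 0.28 = 0.72.
Capital: 0.28 × (-0.2) = -0.056 pp.
Labor input: 0.72 × 3 = 2.16 pp.
Output growth = 0.7 + 2.104 = 2.804%.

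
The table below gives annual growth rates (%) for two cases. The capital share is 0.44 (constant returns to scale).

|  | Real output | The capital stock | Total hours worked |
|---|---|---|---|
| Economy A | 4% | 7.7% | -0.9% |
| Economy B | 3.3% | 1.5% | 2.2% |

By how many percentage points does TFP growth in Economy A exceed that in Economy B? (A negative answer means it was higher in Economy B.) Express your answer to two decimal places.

Labor's share = 1 − 0.44 = 0.56.
Economy A: TFP = 4 − 3.388 + 0.504 = 1.116%.
Economy B: TFP = 3.3 − 0.66 − 1.232 = 1.408%.
Difference = 1.116 − (1.408) = -0.292 pp.

-0.29 percentage points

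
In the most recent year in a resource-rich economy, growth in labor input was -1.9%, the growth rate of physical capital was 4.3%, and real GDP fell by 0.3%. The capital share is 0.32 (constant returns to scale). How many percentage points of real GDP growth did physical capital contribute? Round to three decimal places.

Contribution = share × growth = 0.32 × 4.3 = 1.376 pp.

1.376 percentage points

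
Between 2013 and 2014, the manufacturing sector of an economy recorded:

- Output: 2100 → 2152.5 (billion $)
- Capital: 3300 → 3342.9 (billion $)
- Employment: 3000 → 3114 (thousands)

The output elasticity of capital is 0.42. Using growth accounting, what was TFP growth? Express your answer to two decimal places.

-0.25%

Output growth = (2152.5 − 2100) / 2100 = 2.5%.
Capital growth = (3342.9 − 3300) / 3300 = 1.3%.
Employment growth = (3114 − 3000) / 3000 = 3.8%.
Labor's share = 1 − 0.42 = 0.58.
Capital: 0.42 × 1.3 = 0.546 pp.
Employment: 0.58 × 3.8 = 2.204 pp.
TFP growth = 2.5 − 2.75 = -0.25%.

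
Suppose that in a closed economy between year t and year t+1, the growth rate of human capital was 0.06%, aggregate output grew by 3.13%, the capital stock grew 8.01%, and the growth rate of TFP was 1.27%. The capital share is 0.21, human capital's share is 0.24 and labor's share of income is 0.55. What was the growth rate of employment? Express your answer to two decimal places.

Labor's share = 1 − 0.21 − 0.24 = 0.55.
gY = gA + 0.21×8.01 + 0.24×0.06 + 0.55×g.
0.55×g = 3.13 − 1.27 − 1.6965 = 0.1635.
g = 0.1635 / 0.55 = 0.2973%.

0.30%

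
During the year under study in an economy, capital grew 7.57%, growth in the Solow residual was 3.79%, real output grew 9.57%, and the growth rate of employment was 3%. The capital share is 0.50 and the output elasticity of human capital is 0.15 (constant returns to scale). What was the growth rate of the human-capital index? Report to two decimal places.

Labor's share = 1 − 0.5 − 0.15 = 0.35.
gY = gA + 0.5×7.57 + 0.35×3 + 0.15×g.
0.15×g = 9.57 − 3.79 − 4.835 = 0.945.
g = 0.945 / 0.15 = 6.3%.

The human-capital index grew 6.30%.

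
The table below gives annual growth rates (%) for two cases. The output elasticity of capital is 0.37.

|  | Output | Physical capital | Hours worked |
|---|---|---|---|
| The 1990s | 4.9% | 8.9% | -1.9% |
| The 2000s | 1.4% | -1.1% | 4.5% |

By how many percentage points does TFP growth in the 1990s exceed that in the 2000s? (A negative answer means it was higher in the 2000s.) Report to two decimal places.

3.83 percentage points

Labor's share = 1 − 0.37 = 0.63.
The 1990s: TFP = 4.9 − 3.293 + 1.197 = 2.804%.
The 2000s: TFP = 1.4 + 0.407 − 2.835 = -1.028%.
Difference = 2.804 − (-1.028) = 3.832 pp.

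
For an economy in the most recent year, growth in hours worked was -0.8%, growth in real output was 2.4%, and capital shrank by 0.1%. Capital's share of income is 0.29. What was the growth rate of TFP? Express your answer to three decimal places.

TFP growth was 2.997%.

Labor's share = 1 − 0.29 = 0.71.
Capital: 0.29 × (-0.1) = -0.029 pp.
Hours worked: 0.71 × (-0.8) = -0.568 pp.
TFP growth = 2.4 + 0.597 = 2.997%.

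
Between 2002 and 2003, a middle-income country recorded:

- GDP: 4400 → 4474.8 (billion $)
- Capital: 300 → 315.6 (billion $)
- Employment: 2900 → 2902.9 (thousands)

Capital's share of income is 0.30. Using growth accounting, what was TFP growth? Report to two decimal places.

GDP growth = (4474.8 − 4400) / 4400 = 1.7%.
Capital growth = (315.6 − 300) / 300 = 5.2%.
Employment growth = (2902.9 − 2900) / 2900 = 0.1%.
Labor's share = 1 − 0.3 = 0.7.
Capital: 0.3 × 5.2 = 1.56 pp.
Employment: 0.7 × 0.1 = 0.07 pp.
TFP growth = 1.7 − 1.63 = 0.07%.

0.07%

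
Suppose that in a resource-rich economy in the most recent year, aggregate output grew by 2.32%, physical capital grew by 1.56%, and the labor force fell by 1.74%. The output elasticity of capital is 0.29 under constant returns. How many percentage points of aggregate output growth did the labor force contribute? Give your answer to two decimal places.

-1.24

Labor's share = 1 − 0.29 = 0.71.
Contribution = share × growth = 0.71 × (-1.74) = -1.2354 pp.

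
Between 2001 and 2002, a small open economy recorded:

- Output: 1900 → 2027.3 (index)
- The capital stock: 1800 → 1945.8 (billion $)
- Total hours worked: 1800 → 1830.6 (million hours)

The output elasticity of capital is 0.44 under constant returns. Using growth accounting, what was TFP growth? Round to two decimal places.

2.18%

Output growth = (2027.3 − 1900) / 1900 = 6.7%.
The capital stock growth = (1945.8 − 1800) / 1800 = 8.1%.
Total hours worked growth = (1830.6 − 1800) / 1800 = 1.7%.
Labor's share = 1 − 0.44 = 0.56.
The capital stock: 0.44 × 8.1 = 3.564 pp.
Total hours worked: 0.56 × 1.7 = 0.952 pp.
TFP growth = 6.7 − 4.516 = 2.184%.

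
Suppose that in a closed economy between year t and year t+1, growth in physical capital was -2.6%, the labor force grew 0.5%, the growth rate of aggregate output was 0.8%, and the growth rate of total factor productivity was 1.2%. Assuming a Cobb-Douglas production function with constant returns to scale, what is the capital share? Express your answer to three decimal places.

α = 0.290

gY = gA + α·gK + (1−α)·gL, so gY − gA − gL = α(gK − gL).
0.8 − 1.2 − 0.5 = α × (-2.6 − 0.5).
-0.9 = -3.1 α, so α = 0.29032.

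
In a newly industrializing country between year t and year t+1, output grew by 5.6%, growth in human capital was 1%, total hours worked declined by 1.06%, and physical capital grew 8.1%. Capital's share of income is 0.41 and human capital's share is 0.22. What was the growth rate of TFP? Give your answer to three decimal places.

2.451%

Labor's share = 1 − 0.41 − 0.22 = 0.37.
Physical capital: 0.41 × 8.1 = 3.321 pp.
Human capital: 0.22 × 1 = 0.22 pp.
Total hours worked: 0.37 × (-1.06) = -0.3922 pp.
TFP growth = 5.6 − 3.1488 = 2.4512%.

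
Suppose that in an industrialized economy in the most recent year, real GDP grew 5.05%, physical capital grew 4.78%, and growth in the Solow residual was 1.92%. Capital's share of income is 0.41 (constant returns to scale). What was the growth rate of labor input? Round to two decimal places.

1.98%

Labor's share = 1 − 0.41 = 0.59.
gY = gA + 0.41×4.78 + 0.59×g.
0.59×g = 5.05 − 1.92 − 1.9598 = 1.1702.
g = 1.1702 / 0.59 = 1.9834%.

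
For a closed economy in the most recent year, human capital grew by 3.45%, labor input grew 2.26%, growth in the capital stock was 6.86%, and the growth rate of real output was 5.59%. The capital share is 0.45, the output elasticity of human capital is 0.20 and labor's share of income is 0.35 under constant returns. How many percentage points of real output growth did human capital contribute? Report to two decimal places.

Contribution = share × growth = 0.2 × 3.45 = 0.69 pp.

0.69 percentage points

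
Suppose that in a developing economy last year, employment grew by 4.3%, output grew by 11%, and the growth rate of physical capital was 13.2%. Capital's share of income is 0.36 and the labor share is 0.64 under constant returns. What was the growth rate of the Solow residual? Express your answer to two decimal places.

The Solow residual growth was 3.50%.

Labor's share = 1 − 0.36 = 0.64.
Physical capital: 0.36 × 13.2 = 4.752 pp.
Employment: 0.64 × 4.3 = 2.752 pp.
TFP growth = 11 − 7.504 = 3.496%.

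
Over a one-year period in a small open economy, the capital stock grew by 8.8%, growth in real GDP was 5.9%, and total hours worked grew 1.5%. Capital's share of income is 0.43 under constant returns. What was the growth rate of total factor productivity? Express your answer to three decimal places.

1.261%

Labor's share = 1 − 0.43 = 0.57.
The capital stock: 0.43 × 8.8 = 3.784 pp.
Total hours worked: 0.57 × 1.5 = 0.855 pp.
TFP growth = 5.9 − 4.639 = 1.261%.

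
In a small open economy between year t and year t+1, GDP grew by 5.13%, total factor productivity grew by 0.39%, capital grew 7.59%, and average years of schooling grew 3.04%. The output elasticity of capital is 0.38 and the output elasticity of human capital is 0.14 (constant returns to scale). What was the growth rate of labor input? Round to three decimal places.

Labor input growth was 2.980%.

Labor's share = 1 − 0.38 − 0.14 = 0.48.
gY = gA + 0.38×7.59 + 0.14×3.04 + 0.48×g.
0.48×g = 5.13 − 0.39 − 3.3098 = 1.4302.
g = 1.4302 / 0.48 = 2.97958%.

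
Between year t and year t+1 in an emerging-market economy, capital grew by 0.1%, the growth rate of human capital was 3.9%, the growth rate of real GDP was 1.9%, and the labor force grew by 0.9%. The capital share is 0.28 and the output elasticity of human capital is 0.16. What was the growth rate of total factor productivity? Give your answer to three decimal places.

Labor's share = 1 − 0.28 − 0.16 = 0.56.
Capital: 0.28 × 0.1 = 0.028 pp.
Human capital: 0.16 × 3.9 = 0.624 pp.
The labor force: 0.56 × 0.9 = 0.504 pp.
TFP growth = 1.9 − 1.156 = 0.744%.

0.744%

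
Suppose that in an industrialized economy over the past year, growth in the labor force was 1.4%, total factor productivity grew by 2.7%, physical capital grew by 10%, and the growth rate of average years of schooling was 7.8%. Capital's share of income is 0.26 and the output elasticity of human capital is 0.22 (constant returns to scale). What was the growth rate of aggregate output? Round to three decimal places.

Aggregate output growth was 7.744%.

Labor's share = 1 − 0.26 − 0.22 = 0.52.
Physical capital: 0.26 × 10 = 2.6 pp.
Average years of schooling: 0.22 × 7.8 = 1.716 pp.
The labor force: 0.52 × 1.4 = 0.728 pp.
Output growth = 2.7 + 5.044 = 7.744%.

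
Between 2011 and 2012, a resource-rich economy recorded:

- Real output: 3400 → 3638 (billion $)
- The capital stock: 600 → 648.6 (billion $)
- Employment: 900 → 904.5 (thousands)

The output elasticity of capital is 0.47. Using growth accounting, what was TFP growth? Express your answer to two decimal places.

2.93%

Real output growth = (3638 − 3400) / 3400 = 7%.
The capital stock growth = (648.6 − 600) / 600 = 8.1%.
Employment growth = (904.5 − 900) / 900 = 0.5%.
Labor's share = 1 − 0.47 = 0.53.
The capital stock: 0.47 × 8.1 = 3.807 pp.
Employment: 0.53 × 0.5 = 0.265 pp.
TFP growth = 7 − 4.072 = 2.928%.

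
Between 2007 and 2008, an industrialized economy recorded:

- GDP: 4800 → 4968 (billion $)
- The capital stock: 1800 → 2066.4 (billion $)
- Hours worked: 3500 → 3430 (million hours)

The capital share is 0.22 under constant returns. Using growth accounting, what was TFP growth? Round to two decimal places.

1.80%

GDP growth = (4968 − 4800) / 4800 = 3.5%.
The capital stock growth = (2066.4 − 1800) / 1800 = 14.8%.
Hours worked growth = (3430 − 3500) / 3500 = -2%.
Labor's share = 1 − 0.22 = 0.78.
The capital stock: 0.22 × 14.8 = 3.256 pp.
Hours worked: 0.78 × (-2) = -1.56 pp.
TFP growth = 3.5 − 1.696 = 1.804%.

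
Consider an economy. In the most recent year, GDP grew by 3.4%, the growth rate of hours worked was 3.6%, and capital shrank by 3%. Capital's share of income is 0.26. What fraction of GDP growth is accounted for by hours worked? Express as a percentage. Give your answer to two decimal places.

Labor's share = 1 − 0.26 = 0.74.
Hours worked contributed 0.74 × 3.6 = 2.664 pp.
Share of growth = 2.664 / 3.4 × 100 = 78.3529%.

78.35%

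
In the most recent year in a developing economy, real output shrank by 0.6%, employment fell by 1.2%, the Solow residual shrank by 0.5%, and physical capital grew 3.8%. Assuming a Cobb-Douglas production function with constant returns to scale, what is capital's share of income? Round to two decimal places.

α = 0.22

gY = gA + α·gK + (1−α)·gL, so gY − gA − gL = α(gK − gL).
-0.6 + 0.5 + 1.2 = α × (3.8 − (-1.2)).
1.1 = 5 α, so α = 0.22.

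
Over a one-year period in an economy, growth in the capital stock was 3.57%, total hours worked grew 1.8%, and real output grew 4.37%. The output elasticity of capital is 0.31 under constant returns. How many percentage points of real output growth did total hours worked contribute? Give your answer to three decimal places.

Labor's share = 1 − 0.31 = 0.69.
Contribution = share × growth = 0.69 × 1.8 = 1.242 pp.

1.242 pp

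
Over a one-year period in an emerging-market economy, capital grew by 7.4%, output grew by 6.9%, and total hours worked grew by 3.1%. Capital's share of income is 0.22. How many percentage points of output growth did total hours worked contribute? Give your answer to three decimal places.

2.418 pp

Labor's share = 1 − 0.22 = 0.78.
Contribution = share × growth = 0.78 × 3.1 = 2.418 pp.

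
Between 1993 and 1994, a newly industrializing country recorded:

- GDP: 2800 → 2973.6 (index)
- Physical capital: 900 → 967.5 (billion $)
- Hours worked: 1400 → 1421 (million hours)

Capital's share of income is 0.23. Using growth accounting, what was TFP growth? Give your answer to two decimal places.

GDP growth = (2973.6 − 2800) / 2800 = 6.2%.
Physical capital growth = (967.5 − 900) / 900 = 7.5%.
Hours worked growth = (1421 − 1400) / 1400 = 1.5%.
Labor's share = 1 − 0.23 = 0.77.
Physical capital: 0.23 × 7.5 = 1.725 pp.
Hours worked: 0.77 × 1.5 = 1.155 pp.
TFP growth = 6.2 − 2.88 = 3.32%.

3.32%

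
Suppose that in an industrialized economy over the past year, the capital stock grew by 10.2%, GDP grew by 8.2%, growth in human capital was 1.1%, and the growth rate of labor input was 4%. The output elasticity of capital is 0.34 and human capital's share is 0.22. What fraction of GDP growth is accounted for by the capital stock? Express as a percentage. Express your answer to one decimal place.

42.3%

The capital stock contributed 0.34 × 10.2 = 3.468 pp.
Share of growth = 3.468 / 8.2 × 100 = 42.293%.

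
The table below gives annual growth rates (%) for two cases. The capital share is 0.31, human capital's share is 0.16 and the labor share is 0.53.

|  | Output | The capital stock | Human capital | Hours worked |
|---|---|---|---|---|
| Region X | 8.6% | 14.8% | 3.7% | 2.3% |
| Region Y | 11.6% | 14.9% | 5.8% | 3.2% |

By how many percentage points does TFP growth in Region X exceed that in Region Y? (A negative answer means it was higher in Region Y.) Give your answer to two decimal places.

-2.16 percentage points

Labor's share = 1 − 0.31 − 0.16 = 0.53.
Region X: TFP = 8.6 − 4.588 − 0.592 − 1.219 = 2.201%.
Region Y: TFP = 11.6 − 4.619 − 0.928 − 1.696 = 4.357%.
Difference = 2.201 − (4.357) = -2.156 pp.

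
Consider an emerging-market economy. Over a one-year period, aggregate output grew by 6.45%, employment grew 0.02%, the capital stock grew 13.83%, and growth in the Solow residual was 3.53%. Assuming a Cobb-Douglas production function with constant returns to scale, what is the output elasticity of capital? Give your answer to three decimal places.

gY = gA + α·gK + (1−α)·gL, so gY − gA − gL = α(gK − gL).
6.45 − 3.53 − 0.02 = α × (13.83 − 0.02).
2.9 = 13.81 α, so α = 0.20999.

α = 0.210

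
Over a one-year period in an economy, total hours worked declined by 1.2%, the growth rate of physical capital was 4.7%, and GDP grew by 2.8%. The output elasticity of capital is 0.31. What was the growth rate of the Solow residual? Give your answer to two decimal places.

2.17%

Labor's share = 1 − 0.31 = 0.69.
Physical capital: 0.31 × 4.7 = 1.457 pp.
Total hours worked: 0.69 × (-1.2) = -0.828 pp.
TFP growth = 2.8 − 0.629 = 2.171%.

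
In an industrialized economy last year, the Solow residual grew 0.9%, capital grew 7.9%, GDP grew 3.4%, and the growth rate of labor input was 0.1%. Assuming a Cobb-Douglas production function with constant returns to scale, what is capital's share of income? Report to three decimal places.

0.308

gY = gA + α·gK + (1−α)·gL, so gY − gA − gL = α(gK − gL).
3.4 − 0.9 − 0.1 = α × (7.9 − 0.1).
2.4 = 7.8 α, so α = 0.30769.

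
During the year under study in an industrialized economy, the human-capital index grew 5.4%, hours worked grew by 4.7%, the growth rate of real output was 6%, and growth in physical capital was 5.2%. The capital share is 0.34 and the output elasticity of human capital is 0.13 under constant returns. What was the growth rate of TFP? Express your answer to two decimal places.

1.04%

Labor's share = 1 − 0.34 − 0.13 = 0.53.
Physical capital: 0.34 × 5.2 = 1.768 pp.
The human-capital index: 0.13 × 5.4 = 0.702 pp.
Hours worked: 0.53 × 4.7 = 2.491 pp.
TFP growth = 6 − 4.961 = 1.039%.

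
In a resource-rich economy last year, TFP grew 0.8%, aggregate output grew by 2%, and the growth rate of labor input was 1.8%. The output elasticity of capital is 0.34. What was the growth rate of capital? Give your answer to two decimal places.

Labor's share = 1 − 0.34 = 0.66.
gY = gA + 0.66×1.8 + 0.34×g.
0.34×g = 2 − 0.8 − 1.188 = 0.012.
g = 0.012 / 0.34 = 0.0353%.

0.04%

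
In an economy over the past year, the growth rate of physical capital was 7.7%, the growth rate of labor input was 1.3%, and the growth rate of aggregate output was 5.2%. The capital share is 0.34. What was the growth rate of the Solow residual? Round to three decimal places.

Labor's share = 1 − 0.34 = 0.66.
Physical capital: 0.34 × 7.7 = 2.618 pp.
Labor input: 0.66 × 1.3 = 0.858 pp.
TFP growth = 5.2 − 3.476 = 1.724%.

The Solow residual grew 1.724%.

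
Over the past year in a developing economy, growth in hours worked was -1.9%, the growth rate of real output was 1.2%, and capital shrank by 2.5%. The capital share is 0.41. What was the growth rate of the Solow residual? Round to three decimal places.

Labor's share = 1 − 0.41 = 0.59.
Capital: 0.41 × (-2.5) = -1.025 pp.
Hours worked: 0.59 × (-1.9) = -1.121 pp.
TFP growth = 1.2 + 2.146 = 3.346%.

The Solow residual growth was 3.346%.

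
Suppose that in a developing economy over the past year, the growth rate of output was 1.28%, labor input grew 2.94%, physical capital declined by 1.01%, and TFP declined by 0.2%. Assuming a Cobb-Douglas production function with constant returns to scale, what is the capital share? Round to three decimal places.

0.370

gY = gA + α·gK + (1−α)·gL, so gY − gA − gL = α(gK − gL).
1.28 + 0.2 − 2.94 = α × (-1.01 − 2.94).
-1.46 = -3.95 α, so α = 0.36962.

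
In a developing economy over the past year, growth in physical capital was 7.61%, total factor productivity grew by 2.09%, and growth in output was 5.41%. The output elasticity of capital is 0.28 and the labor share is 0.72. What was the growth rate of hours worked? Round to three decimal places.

1.652%

Labor's share = 1 − 0.28 = 0.72.
gY = gA + 0.28×7.61 + 0.72×g.
0.72×g = 5.41 − 2.09 − 2.1308 = 1.1892.
g = 1.1892 / 0.72 = 1.65167%.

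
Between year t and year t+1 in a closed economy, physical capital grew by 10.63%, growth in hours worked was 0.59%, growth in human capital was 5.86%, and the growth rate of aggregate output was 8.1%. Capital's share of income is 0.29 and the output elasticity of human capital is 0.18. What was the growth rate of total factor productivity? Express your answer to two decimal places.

Total factor productivity grew 3.65%.

Labor's share = 1 − 0.29 − 0.18 = 0.53.
Physical capital: 0.29 × 10.63 = 3.0827 pp.
Human capital: 0.18 × 5.86 = 1.0548 pp.
Hours worked: 0.53 × 0.59 = 0.3127 pp.
TFP growth = 8.1 − 4.4502 = 3.6498%.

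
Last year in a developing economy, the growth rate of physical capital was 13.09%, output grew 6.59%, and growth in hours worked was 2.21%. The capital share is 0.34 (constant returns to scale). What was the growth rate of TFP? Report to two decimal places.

0.68%

Labor's share = 1 − 0.34 = 0.66.
Physical capital: 0.34 × 13.09 = 4.4506 pp.
Hours worked: 0.66 × 2.21 = 1.4586 pp.
TFP growth = 6.59 − 5.9092 = 0.6808%.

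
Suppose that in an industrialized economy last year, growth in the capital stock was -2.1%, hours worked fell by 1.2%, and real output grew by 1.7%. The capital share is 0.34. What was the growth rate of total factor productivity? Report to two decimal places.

3.21%

Labor's share = 1 − 0.34 = 0.66.
The capital stock: 0.34 × (-2.1) = -0.714 pp.
Hours worked: 0.66 × (-1.2) = -0.792 pp.
TFP growth = 1.7 + 1.506 = 3.206%.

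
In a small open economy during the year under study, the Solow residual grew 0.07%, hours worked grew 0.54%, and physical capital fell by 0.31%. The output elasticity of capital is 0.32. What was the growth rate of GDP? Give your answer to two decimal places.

0.34%

Labor's share = 1 − 0.32 = 0.68.
Physical capital: 0.32 × (-0.31) = -0.0992 pp.
Hours worked: 0.68 × 0.54 = 0.3672 pp.
Output growth = 0.07 + 0.268 = 0.338%.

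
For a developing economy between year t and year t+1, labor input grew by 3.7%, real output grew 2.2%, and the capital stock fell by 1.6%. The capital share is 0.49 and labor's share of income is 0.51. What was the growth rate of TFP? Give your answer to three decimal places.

TFP growth was 1.097%.

Labor's share = 1 − 0.49 = 0.51.
The capital stock: 0.49 × (-1.6) = -0.784 pp.
Labor input: 0.51 × 3.7 = 1.887 pp.
TFP growth = 2.2 − 1.103 = 1.097%.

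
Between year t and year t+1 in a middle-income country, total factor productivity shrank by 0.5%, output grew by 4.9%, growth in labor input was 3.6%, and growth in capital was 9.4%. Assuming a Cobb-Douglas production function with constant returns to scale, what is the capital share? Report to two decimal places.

The capital share is 0.31.

gY = gA + α·gK + (1−α)·gL, so gY − gA − gL = α(gK − gL).
4.9 + 0.5 − 3.6 = α × (9.4 − 3.6).
1.8 = 5.8 α, so α = 0.3103.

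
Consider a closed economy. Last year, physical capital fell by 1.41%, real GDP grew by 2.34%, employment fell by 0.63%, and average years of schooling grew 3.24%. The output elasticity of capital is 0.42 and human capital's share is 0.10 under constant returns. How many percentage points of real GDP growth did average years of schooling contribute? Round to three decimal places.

0.324 percentage points

Contribution = share × growth = 0.1 × 3.24 = 0.324 pp.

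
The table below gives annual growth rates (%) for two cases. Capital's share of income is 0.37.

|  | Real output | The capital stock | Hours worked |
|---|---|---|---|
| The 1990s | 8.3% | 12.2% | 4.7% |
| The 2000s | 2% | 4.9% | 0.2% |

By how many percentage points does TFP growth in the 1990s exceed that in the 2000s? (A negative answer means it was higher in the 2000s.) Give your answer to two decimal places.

0.76 percentage points

Labor's share = 1 − 0.37 = 0.63.
The 1990s: TFP = 8.3 − 4.514 − 2.961 = 0.825%.
The 2000s: TFP = 2 − 1.813 − 0.126 = 0.061%.
Difference = 0.825 − (0.061) = 0.764 pp.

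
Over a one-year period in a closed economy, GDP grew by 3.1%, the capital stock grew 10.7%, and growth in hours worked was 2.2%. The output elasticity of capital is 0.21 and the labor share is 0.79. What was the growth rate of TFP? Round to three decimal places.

-0.885%

Labor's share = 1 − 0.21 = 0.79.
The capital stock: 0.21 × 10.7 = 2.247 pp.
Hours worked: 0.79 × 2.2 = 1.738 pp.
TFP growth = 3.1 − 3.985 = -0.885%.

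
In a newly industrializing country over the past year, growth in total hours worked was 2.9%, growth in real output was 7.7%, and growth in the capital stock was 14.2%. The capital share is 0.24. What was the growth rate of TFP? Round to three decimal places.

2.088%

Labor's share = 1 − 0.24 = 0.76.
The capital stock: 0.24 × 14.2 = 3.408 pp.
Total hours worked: 0.76 × 2.9 = 2.204 pp.
TFP growth = 7.7 − 5.612 = 2.088%.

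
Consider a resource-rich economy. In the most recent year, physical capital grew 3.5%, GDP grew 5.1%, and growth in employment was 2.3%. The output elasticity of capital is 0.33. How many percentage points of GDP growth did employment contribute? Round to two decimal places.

Labor's share = 1 − 0.33 = 0.67.
Contribution = share × growth = 0.67 × 2.3 = 1.541 pp.

1.54 percentage points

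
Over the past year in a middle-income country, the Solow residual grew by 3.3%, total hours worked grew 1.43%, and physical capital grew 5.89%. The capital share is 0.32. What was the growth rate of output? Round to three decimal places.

Labor's share = 1 − 0.32 = 0.68.
Physical capital: 0.32 × 5.89 = 1.8848 pp.
Total hours worked: 0.68 × 1.43 = 0.9724 pp.
Output growth = 3.3 + 2.8572 = 6.1572%.

Output growth was 6.157%.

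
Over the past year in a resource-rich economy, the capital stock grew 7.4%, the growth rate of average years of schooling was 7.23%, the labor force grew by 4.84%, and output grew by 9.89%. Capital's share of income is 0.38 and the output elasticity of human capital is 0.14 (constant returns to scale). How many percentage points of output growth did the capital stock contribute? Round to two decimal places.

2.81

Contribution = share × growth = 0.38 × 7.4 = 2.812 pp.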